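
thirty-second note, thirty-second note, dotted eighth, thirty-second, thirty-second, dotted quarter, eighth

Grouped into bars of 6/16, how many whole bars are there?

2

One bar of 6/16 = 12 thirty-second notes.
Express everything in thirty-second notes: thirty-second note = 1; thirty-second note = 1; dotted eighth = 6; thirty-second = 1; thirty-second = 1; dotted quarter = 12; eighth = 4.
Adding: 1 + 1 + 6 + 1 + 1 + 12 + 4 = 26.
26 ÷ 12 = 2 complete bars with 2 left over.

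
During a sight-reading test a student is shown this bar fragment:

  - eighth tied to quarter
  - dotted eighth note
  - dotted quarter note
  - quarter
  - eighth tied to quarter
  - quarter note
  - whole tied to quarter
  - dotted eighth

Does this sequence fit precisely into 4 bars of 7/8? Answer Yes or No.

One bar of 7/8 = 14 sixteenth notes, so 4 bars = 56.
Express everything in sixteenth notes: eighth tied to quarter (eighth + quarter) = 6; dotted eighth note = 3; dotted quarter note = 6; quarter = 4; eighth tied to quarter (eighth + quarter) = 6; quarter note = 4; whole tied to quarter (whole + quarter) = 20; dotted eighth = 3.
Total: 6 + 3 + 6 + 4 + 6 + 4 + 20 + 3 = 52.
52 falls short of 56, so the answer is No.

No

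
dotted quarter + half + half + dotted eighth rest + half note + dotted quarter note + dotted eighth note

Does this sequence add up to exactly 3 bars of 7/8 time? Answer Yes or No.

Yes

One bar of 7/8 = 14 sixteenth notes, so 3 bars = 42.
Convert each value to sixteenth notes: dotted quarter = 6; half = 8; half = 8; dotted eighth rest = 3; half note = 8; dotted quarter note = 6; dotted eighth note = 3.
Altogether 6 + 8 + 8 + 3 + 8 + 6 + 3 = 42.
42 equals 42, so the answer is Yes.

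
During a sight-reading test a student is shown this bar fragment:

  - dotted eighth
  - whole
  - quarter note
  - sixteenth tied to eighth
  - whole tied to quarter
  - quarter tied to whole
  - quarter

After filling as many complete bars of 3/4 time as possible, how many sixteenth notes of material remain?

One bar of 3/4 = 12 sixteenth notes.
Working in sixteenth notes: dotted eighth = 3; whole = 16; quarter note = 4; sixteenth tied to eighth (sixteenth + eighth) = 3; whole tied to quarter (whole + quarter) = 20; quarter tied to whole (quarter + whole) = 20; quarter = 4.
Altogether 3 + 16 + 4 + 3 + 20 + 20 + 4 = 70.
70 ÷ 12 = 5 complete bars with 10 sixteenth notes remaining.

10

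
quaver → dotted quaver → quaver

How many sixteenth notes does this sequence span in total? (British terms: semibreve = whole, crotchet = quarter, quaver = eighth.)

7

Convert each value to sixteenth notes: quaver = 2; dotted quaver = 3; quaver = 2.
Total: 2 + 3 + 2 = 7 sixteenth notes.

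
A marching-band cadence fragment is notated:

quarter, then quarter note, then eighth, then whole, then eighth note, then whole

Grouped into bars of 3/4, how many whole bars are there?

One bar of 3/4 = 6 eighth notes.
Express everything in eighth notes: quarter = 2; quarter note = 2; eighth = 1; whole = 8; eighth note = 1; whole = 8.
Adding: 2 + 2 + 1 + 8 + 1 + 8 = 22.
22 ÷ 6 = 3 complete bars with 4 left over.

3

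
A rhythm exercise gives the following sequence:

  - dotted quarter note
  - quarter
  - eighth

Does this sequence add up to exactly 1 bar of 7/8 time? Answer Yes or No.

No

One bar of 7/8 = 7 eighth notes.
Each duration in eighth notes: dotted quarter note = 3; quarter = 2; eighth = 1.
Altogether 3 + 2 + 1 = 6.
6 falls short of 7, so the answer is No.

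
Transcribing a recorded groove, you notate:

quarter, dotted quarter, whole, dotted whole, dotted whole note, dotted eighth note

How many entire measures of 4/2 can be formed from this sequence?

One bar of 4/2 = 32 sixteenth notes.
Convert each value to sixteenth notes: quarter = 4; dotted quarter = 6; whole = 16; dotted whole = 24; dotted whole note = 24; dotted eighth note = 3.
Altogether 4 + 6 + 16 + 24 + 24 + 3 = 77.
77 ÷ 32 = 2 complete bars with 13 left over.

2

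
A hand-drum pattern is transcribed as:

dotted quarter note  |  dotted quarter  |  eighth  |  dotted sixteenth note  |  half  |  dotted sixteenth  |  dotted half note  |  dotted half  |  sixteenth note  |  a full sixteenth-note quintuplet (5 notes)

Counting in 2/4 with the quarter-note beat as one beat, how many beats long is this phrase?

One quarter-note beat = 8 thirty-second notes.
Express everything in thirty-second notes: dotted quarter note = 12; dotted quarter = 12; eighth = 4; dotted sixteenth note = 3; half = 16; dotted sixteenth = 3; dotted half note = 24; dotted half = 24; sixteenth note = 2; a full sixteenth-note quintuplet (5 notes) (five quintuplet sixteenths span one quarter) = 8.
Adding: 12 + 12 + 4 + 3 + 16 + 3 + 24 + 24 + 2 + 8 = 108.
108 ÷ 8 = 13.5 beats.

13.5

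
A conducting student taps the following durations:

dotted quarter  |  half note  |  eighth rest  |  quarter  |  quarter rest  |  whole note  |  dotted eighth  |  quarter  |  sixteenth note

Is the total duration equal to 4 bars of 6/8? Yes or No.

One bar of 6/8 = 12 sixteenth notes, so 4 bars = 48.
Express everything in sixteenth notes: dotted quarter = 6; half note = 8; eighth rest = 2; quarter = 4; quarter rest = 4; whole note = 16; dotted eighth = 3; quarter = 4; sixteenth note = 1.
Altogether 6 + 8 + 2 + 4 + 4 + 16 + 3 + 4 + 1 = 48.
48 equals 48, so the answer is Yes.

Yes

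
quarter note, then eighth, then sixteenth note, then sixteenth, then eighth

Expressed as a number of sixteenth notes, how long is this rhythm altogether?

10

Each duration in sixteenth notes: quarter note = 4; eighth = 2; sixteenth note = 1; sixteenth = 1; eighth = 2.
Adding: 4 + 2 + 1 + 1 + 2 = 10 sixteenth notes.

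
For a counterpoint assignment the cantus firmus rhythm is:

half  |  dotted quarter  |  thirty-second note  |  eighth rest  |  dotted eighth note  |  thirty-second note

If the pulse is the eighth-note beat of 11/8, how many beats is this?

One eighth-note beat = 4 thirty-second notes.
Express everything in thirty-second notes: half = 16; dotted quarter = 12; thirty-second note = 1; eighth rest = 4; dotted eighth note = 6; thirty-second note = 1.
Total: 16 + 12 + 1 + 4 + 6 + 1 = 40.
40 ÷ 4 = 10 beats.

10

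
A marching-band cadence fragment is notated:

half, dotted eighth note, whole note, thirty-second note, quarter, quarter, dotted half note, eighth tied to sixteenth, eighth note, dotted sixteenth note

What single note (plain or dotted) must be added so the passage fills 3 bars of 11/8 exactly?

3 bars of 11/8 = 132 thirty-second notes.
In thirty-second notes: half = 16; dotted eighth note = 6; whole note = 32; thirty-second note = 1; quarter = 8; quarter = 8; dotted half note = 24; eighth tied to sixteenth (eighth + sixteenth) = 6; eighth note = 4; dotted sixteenth note = 3.
Adding: 16 + 6 + 32 + 1 + 8 + 8 + 24 + 6 + 4 + 3 = 108.
Remaining: 132 − 108 = 24 thirty-second notes, which is a dotted half note.

dotted half note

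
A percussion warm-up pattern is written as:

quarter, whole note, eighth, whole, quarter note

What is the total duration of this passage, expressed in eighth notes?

In eighth notes: quarter = 2; whole note = 8; eighth = 1; whole = 8; quarter note = 2.
Adding: 2 + 8 + 1 + 8 + 2 = 21 eighth notes.

21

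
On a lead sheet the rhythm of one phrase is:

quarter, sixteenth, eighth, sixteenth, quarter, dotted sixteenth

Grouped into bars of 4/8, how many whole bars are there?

One bar of 4/8 = 16 thirty-second notes.
Each duration in thirty-second notes: quarter = 8; sixteenth = 2; eighth = 4; sixteenth = 2; quarter = 8; dotted sixteenth = 3.
Sum: 8 + 2 + 4 + 2 + 8 + 3 = 27.
27 ÷ 16 = 1 complete bar with 11 left over.

1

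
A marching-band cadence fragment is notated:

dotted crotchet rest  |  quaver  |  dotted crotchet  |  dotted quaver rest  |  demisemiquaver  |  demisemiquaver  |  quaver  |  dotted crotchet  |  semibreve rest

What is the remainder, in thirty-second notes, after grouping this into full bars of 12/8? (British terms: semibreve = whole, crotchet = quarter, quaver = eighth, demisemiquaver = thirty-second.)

36

One bar of 12/8 = 48 thirty-second notes.
Each duration in thirty-second notes: dotted crotchet rest = 12; quaver = 4; dotted crotchet = 12; dotted quaver rest = 6; demisemiquaver = 1; demisemiquaver = 1; quaver = 4; dotted crotchet = 12; semibreve rest = 32.
Sum: 12 + 4 + 12 + 6 + 1 + 1 + 4 + 12 + 32 = 84.
84 ÷ 48 = 1 complete bar with 36 thirty-second notes remaining.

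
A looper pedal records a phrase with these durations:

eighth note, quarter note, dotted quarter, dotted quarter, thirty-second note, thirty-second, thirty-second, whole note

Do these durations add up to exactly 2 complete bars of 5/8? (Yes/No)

No

One bar of 5/8 = 20 thirty-second notes, so 2 bars = 40.
Each duration in thirty-second notes: eighth note = 4; quarter note = 8; dotted quarter = 12; dotted quarter = 12; thirty-second note = 1; thirty-second = 1; thirty-second = 1; whole note = 32.
Adding: 4 + 8 + 12 + 12 + 1 + 1 + 1 + 32 = 71.
71 exceeds 40, so the answer is No.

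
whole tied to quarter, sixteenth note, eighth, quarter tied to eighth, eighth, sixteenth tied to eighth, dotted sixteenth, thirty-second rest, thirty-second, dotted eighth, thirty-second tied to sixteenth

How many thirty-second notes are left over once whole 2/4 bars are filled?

2

One bar of 2/4 = 16 thirty-second notes.
Working in thirty-second notes: whole tied to quarter (whole + quarter) = 40; sixteenth note = 2; eighth = 4; quarter tied to eighth (quarter + eighth) = 12; eighth = 4; sixteenth tied to eighth (sixteenth + eighth) = 6; dotted sixteenth = 3; thirty-second rest = 1; thirty-second = 1; dotted eighth = 6; thirty-second tied to sixteenth (thirty-second + sixteenth) = 3.
Total: 40 + 2 + 4 + 12 + 4 + 6 + 3 + 1 + 1 + 6 + 3 = 82.
82 ÷ 16 = 5 complete bars with 2 thirty-second notes remaining.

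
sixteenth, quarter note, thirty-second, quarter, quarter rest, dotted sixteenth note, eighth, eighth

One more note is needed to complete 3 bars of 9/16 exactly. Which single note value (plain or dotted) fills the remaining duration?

3 bars of 9/16 = 54 thirty-second notes.
Working in thirty-second notes: sixteenth = 2; quarter note = 8; thirty-second = 1; quarter = 8; quarter rest = 8; dotted sixteenth note = 3; eighth = 4; eighth = 4.
Altogether 2 + 8 + 1 + 8 + 8 + 3 + 4 + 4 = 38.
Remaining: 54 − 38 = 16 thirty-second notes, which is a half note.

half note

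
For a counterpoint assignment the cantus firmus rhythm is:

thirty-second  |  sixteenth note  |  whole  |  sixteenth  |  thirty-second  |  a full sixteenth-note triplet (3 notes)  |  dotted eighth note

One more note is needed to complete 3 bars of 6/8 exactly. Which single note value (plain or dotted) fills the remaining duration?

3 bars of 6/8 = 72 thirty-second notes.
Working in thirty-second notes: thirty-second = 1; sixteenth note = 2; whole = 32; sixteenth = 2; thirty-second = 1; a full sixteenth-note triplet (3 notes) (three triplet sixteenths span one eighth) = 4; dotted eighth note = 6.
Sum: 1 + 2 + 32 + 2 + 1 + 4 + 6 = 48.
Remaining: 72 − 48 = 24 thirty-second notes, which is a dotted half note.

dotted half note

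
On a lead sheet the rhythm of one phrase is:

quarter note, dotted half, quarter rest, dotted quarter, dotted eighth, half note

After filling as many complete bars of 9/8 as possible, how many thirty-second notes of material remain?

2

One bar of 9/8 = 18 sixteenth notes.
In sixteenth notes: quarter note = 4; dotted half = 12; quarter rest = 4; dotted quarter = 6; dotted eighth = 3; half note = 8.
Sum: 4 + 12 + 4 + 6 + 3 + 8 = 37.
37 ÷ 18 = 2 complete bars with 1 sixteenth note remaining = 2 thirty-second notes.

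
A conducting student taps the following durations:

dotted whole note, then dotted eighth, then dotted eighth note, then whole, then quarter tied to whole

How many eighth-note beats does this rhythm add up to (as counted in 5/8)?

One eighth-note beat = 2 sixteenth notes.
Express everything in sixteenth notes: dotted whole note = 24; dotted eighth = 3; dotted eighth note = 3; whole = 16; quarter tied to whole (quarter + whole) = 20.
Adding: 24 + 3 + 3 + 16 + 20 = 66.
66 ÷ 2 = 33 beats.

33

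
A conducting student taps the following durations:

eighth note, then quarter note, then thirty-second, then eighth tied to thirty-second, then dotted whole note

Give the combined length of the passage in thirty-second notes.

Express everything in thirty-second notes: eighth note = 4; quarter note = 8; thirty-second = 1; eighth tied to thirty-second (eighth + thirty-second) = 5; dotted whole note = 48.
Altogether 4 + 8 + 1 + 5 + 48 = 66 thirty-second notes.

66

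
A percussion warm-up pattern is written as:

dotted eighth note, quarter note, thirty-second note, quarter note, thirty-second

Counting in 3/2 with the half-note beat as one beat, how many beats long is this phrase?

One half-note beat = 16 thirty-second notes.
Working in thirty-second notes: dotted eighth note = 6; quarter note = 8; thirty-second note = 1; quarter note = 8; thirty-second = 1.
Total: 6 + 8 + 1 + 8 + 1 = 24.
24 ÷ 16 = 1.5 beats.

1.5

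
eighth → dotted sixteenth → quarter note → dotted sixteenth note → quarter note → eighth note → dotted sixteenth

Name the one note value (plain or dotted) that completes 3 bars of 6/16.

dotted sixteenth note

3 bars of 6/16 = 36 thirty-second notes.
Express everything in thirty-second notes: eighth = 4; dotted sixteenth = 3; quarter note = 8; dotted sixteenth note = 3; quarter note = 8; eighth note = 4; dotted sixteenth = 3.
Altogether 4 + 3 + 8 + 3 + 8 + 4 + 3 = 33.
Remaining: 36 − 33 = 3 thirty-second notes, which is a dotted sixteenth note.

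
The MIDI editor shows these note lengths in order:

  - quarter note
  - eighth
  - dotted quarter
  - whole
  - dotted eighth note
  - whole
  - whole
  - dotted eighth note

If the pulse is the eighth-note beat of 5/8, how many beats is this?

33

One eighth-note beat = 2 sixteenth notes.
In sixteenth notes: quarter note = 4; eighth = 2; dotted quarter = 6; whole = 16; dotted eighth note = 3; whole = 16; whole = 16; dotted eighth note = 3.
Altogether 4 + 2 + 6 + 16 + 3 + 16 + 16 + 3 = 66.
66 ÷ 2 = 33 beats.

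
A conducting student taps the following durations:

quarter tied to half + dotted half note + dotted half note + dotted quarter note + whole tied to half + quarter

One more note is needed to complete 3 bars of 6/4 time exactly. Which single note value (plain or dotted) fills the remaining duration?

eighth note

3 bars of 6/4 = 36 eighth notes.
Express everything in eighth notes: quarter tied to half (quarter + half) = 6; dotted half note = 6; dotted half note = 6; dotted quarter note = 3; whole tied to half (whole + half) = 12; quarter = 2.
Altogether 6 + 6 + 6 + 3 + 12 + 2 = 35.
Remaining: 36 − 35 = 1 eighth note, which is a eighth note.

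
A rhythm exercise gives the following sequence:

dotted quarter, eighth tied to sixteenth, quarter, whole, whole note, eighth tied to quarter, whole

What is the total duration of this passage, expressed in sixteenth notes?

67

In sixteenth notes: dotted quarter = 6; eighth tied to sixteenth (eighth + sixteenth) = 3; quarter = 4; whole = 16; whole note = 16; eighth tied to quarter (eighth + quarter) = 6; whole = 16.
Total: 6 + 3 + 4 + 16 + 16 + 6 + 16 = 67 sixteenth notes.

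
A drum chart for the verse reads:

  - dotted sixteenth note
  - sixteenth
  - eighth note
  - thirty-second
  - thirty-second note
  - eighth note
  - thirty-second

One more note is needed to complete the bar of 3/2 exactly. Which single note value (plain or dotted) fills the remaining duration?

whole note

The bar of 3/2 = 48 thirty-second notes.
Each duration in thirty-second notes: dotted sixteenth note = 3; sixteenth = 2; eighth note = 4; thirty-second = 1; thirty-second note = 1; eighth note = 4; thirty-second = 1.
Altogether 3 + 2 + 4 + 1 + 1 + 4 + 1 = 16.
Remaining: 48 − 16 = 32 thirty-second notes, which is a whole note.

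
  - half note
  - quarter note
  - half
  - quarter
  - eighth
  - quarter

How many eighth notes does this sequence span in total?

15

Working in eighth notes: half note = 4; quarter note = 2; half = 4; quarter = 2; eighth = 1; quarter = 2.
Adding: 4 + 2 + 4 + 2 + 1 + 2 = 15 eighth notes.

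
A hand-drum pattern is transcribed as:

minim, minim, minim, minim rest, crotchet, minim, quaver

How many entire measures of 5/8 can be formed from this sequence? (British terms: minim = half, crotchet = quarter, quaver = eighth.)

4

One bar of 5/8 = 5 eighth notes.
Each duration in eighth notes: minim = 4; minim = 4; minim = 4; minim rest = 4; crotchet = 2; minim = 4; quaver = 1.
Sum: 4 + 4 + 4 + 4 + 2 + 4 + 1 = 23.
23 ÷ 5 = 4 complete bars with 3 left over.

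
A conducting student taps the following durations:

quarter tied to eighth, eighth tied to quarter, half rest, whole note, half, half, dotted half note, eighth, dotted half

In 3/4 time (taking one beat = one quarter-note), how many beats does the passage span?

19.5

One quarter-note beat = 2 eighth notes.
Working in eighth notes: quarter tied to eighth (quarter + eighth) = 3; eighth tied to quarter (eighth + quarter) = 3; half rest = 4; whole note = 8; half = 4; half = 4; dotted half note = 6; eighth = 1; dotted half = 6.
Adding: 3 + 3 + 4 + 8 + 4 + 4 + 6 + 1 + 6 = 39.
39 ÷ 2 = 19.5 beats.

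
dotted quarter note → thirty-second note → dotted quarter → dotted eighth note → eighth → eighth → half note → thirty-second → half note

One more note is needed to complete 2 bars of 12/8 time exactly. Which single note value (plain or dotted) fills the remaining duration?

2 bars of 12/8 = 96 thirty-second notes.
Each duration in thirty-second notes: dotted quarter note = 12; thirty-second note = 1; dotted quarter = 12; dotted eighth note = 6; eighth = 4; eighth = 4; half note = 16; thirty-second = 1; half note = 16.
Sum: 12 + 1 + 12 + 6 + 4 + 4 + 16 + 1 + 16 = 72.
Remaining: 96 − 72 = 24 thirty-second notes, which is a dotted half note.

dotted half note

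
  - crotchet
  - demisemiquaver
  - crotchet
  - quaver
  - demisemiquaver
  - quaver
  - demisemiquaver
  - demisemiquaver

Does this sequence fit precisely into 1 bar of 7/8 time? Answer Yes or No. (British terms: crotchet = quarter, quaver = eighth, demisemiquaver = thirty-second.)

Yes

One bar of 7/8 = 28 thirty-second notes.
Working in thirty-second notes: crotchet = 8; demisemiquaver = 1; crotchet = 8; quaver = 4; demisemiquaver = 1; quaver = 4; demisemiquaver = 1; demisemiquaver = 1.
Total: 8 + 1 + 8 + 4 + 1 + 4 + 1 + 1 = 28.
28 equals 28, so the answer is Yes.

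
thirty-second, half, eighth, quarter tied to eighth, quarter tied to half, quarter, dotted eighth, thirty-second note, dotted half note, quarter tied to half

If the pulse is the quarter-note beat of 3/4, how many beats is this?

One quarter-note beat = 8 thirty-second notes.
Each duration in thirty-second notes: thirty-second = 1; half = 16; eighth = 4; quarter tied to eighth (quarter + eighth) = 12; quarter tied to half (quarter + half) = 24; quarter = 8; dotted eighth = 6; thirty-second note = 1; dotted half note = 24; quarter tied to half (quarter + half) = 24.
Total: 1 + 16 + 4 + 12 + 24 + 8 + 6 + 1 + 24 + 24 = 120.
120 ÷ 8 = 15 beats.

15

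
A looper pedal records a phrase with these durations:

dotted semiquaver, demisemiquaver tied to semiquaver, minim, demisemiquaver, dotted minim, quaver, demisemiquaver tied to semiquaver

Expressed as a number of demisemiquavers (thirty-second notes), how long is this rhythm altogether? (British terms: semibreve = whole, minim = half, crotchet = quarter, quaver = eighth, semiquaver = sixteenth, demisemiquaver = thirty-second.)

In thirty-second notes: dotted semiquaver = 3; demisemiquaver tied to semiquaver (demisemiquaver + semiquaver) = 3; minim = 16; demisemiquaver = 1; dotted minim = 24; quaver = 4; demisemiquaver tied to semiquaver (demisemiquaver + semiquaver) = 3.
Total: 3 + 3 + 16 + 1 + 24 + 4 + 3 = 54 thirty-second notes.

54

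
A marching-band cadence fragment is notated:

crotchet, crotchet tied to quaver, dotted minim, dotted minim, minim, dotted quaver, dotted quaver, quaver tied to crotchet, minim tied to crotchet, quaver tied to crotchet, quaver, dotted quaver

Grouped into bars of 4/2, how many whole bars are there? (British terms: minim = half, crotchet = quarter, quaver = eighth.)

2

One bar of 4/2 = 32 sixteenth notes.
Express everything in sixteenth notes: crotchet = 4; crotchet tied to quaver (crotchet + quaver) = 6; dotted minim = 12; dotted minim = 12; minim = 8; dotted quaver = 3; dotted quaver = 3; quaver tied to crotchet (quaver + crotchet) = 6; minim tied to crotchet (minim + crotchet) = 12; quaver tied to crotchet (quaver + crotchet) = 6; quaver = 2; dotted quaver = 3.
Altogether 4 + 6 + 12 + 12 + 8 + 3 + 3 + 6 + 12 + 6 + 2 + 3 = 77.
77 ÷ 32 = 2 complete bars with 13 left over.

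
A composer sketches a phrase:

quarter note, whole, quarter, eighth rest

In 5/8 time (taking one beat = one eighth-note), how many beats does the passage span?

One eighth-note beat = 2 sixteenth notes.
Express everything in sixteenth notes: quarter note = 4; whole = 16; quarter = 4; eighth rest = 2.
Adding: 4 + 16 + 4 + 2 = 26.
26 ÷ 2 = 13 beats.

13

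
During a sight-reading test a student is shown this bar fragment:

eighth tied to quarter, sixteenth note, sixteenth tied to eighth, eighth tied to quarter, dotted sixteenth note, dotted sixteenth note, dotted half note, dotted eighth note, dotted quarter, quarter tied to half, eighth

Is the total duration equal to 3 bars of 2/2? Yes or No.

One bar of 2/2 = 32 thirty-second notes, so 3 bars = 96.
In thirty-second notes: eighth tied to quarter (eighth + quarter) = 12; sixteenth note = 2; sixteenth tied to eighth (sixteenth + eighth) = 6; eighth tied to quarter (eighth + quarter) = 12; dotted sixteenth note = 3; dotted sixteenth note = 3; dotted half note = 24; dotted eighth note = 6; dotted quarter = 12; quarter tied to half (quarter + half) = 24; eighth = 4.
Altogether 12 + 2 + 6 + 12 + 3 + 3 + 24 + 6 + 12 + 24 + 4 = 108.
108 exceeds 96, so the answer is No.

No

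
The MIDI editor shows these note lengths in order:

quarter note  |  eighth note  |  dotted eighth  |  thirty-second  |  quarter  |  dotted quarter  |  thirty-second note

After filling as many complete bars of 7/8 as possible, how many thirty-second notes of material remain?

12

One bar of 7/8 = 28 thirty-second notes.
Working in thirty-second notes: quarter note = 8; eighth note = 4; dotted eighth = 6; thirty-second = 1; quarter = 8; dotted quarter = 12; thirty-second note = 1.
Sum: 8 + 4 + 6 + 1 + 8 + 12 + 1 = 40.
40 ÷ 28 = 1 complete bar with 12 thirty-second notes remaining.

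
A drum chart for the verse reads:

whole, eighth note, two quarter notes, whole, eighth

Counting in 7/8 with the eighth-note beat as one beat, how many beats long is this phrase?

One eighth-note beat = 2 sixteenth notes.
Each duration in sixteenth notes: whole = 16; eighth note = 2; quarter note = 4; quarter note = 4; whole = 16; eighth = 2.
Sum: 16 + 2 + 4 + 4 + 16 + 2 = 44.
44 ÷ 2 = 22 beats.

22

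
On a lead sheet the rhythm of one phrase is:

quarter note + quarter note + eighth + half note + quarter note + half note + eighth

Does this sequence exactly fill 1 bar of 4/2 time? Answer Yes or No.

Yes

One bar of 4/2 = 16 eighth notes.
Convert each value to eighth notes: quarter note = 2; quarter note = 2; eighth = 1; half note = 4; quarter note = 2; half note = 4; eighth = 1.
Altogether 2 + 2 + 1 + 4 + 2 + 4 + 1 = 16.
16 equals 16, so the answer is Yes.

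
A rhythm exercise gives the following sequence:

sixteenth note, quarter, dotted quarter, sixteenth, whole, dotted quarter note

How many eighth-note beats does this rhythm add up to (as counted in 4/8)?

One eighth-note beat = 2 sixteenth notes.
Express everything in sixteenth notes: sixteenth note = 1; quarter = 4; dotted quarter = 6; sixteenth = 1; whole = 16; dotted quarter note = 6.
Sum: 1 + 4 + 6 + 1 + 16 + 6 = 34.
34 ÷ 2 = 17 beats.

17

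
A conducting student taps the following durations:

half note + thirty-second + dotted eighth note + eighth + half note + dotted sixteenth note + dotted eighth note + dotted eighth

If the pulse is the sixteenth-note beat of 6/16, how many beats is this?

One sixteenth-note beat = 2 thirty-second notes.
Each duration in thirty-second notes: half note = 16; thirty-second = 1; dotted eighth note = 6; eighth = 4; half note = 16; dotted sixteenth note = 3; dotted eighth note = 6; dotted eighth = 6.
Altogether 16 + 1 + 6 + 4 + 16 + 3 + 6 + 6 = 58.
58 ÷ 2 = 29 beats.

29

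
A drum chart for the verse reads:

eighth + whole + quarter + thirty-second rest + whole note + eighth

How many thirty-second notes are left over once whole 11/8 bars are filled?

One bar of 11/8 = 44 thirty-second notes.
Each duration in thirty-second notes: eighth = 4; whole = 32; quarter = 8; thirty-second rest = 1; whole note = 32; eighth = 4.
Adding: 4 + 32 + 8 + 1 + 32 + 4 = 81.
81 ÷ 44 = 1 complete bar with 37 thirty-second notes remaining.

37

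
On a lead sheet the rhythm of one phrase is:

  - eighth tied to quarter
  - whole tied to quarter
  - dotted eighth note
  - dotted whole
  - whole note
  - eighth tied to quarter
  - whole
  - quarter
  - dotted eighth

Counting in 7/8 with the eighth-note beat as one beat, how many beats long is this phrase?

49

One eighth-note beat = 2 sixteenth notes.
Express everything in sixteenth notes: eighth tied to quarter (eighth + quarter) = 6; whole tied to quarter (whole + quarter) = 20; dotted eighth note = 3; dotted whole = 24; whole note = 16; eighth tied to quarter (eighth + quarter) = 6; whole = 16; quarter = 4; dotted eighth = 3.
Total: 6 + 20 + 3 + 24 + 16 + 6 + 16 + 4 + 3 = 98.
98 ÷ 2 = 49 beats.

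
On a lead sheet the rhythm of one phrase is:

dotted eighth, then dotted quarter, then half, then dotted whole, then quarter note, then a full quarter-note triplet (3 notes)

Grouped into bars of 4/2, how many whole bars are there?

One bar of 4/2 = 32 sixteenth notes.
Express everything in sixteenth notes: dotted eighth = 3; dotted quarter = 6; half = 8; dotted whole = 24; quarter note = 4; a full quarter-note triplet (3 notes) (three triplet quarters span one half) = 8.
Altogether 3 + 6 + 8 + 24 + 4 + 8 = 53.
53 ÷ 32 = 1 complete bar with 21 left over.

1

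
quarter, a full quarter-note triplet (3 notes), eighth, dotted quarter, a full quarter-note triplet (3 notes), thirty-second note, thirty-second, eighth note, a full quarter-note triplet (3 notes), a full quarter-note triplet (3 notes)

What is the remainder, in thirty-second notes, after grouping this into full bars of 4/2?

30

One bar of 4/2 = 64 thirty-second notes.
Express everything in thirty-second notes: quarter = 8; a full quarter-note triplet (3 notes) (three triplet quarters span one half) = 16; eighth = 4; dotted quarter = 12; a full quarter-note triplet (3 notes) (three triplet quarters span one half) = 16; thirty-second note = 1; thirty-second = 1; eighth note = 4; a full quarter-note triplet (3 notes) (three triplet quarters span one half) = 16; a full quarter-note triplet (3 notes) (three triplet quarters span one half) = 16.
Sum: 8 + 16 + 4 + 12 + 16 + 1 + 1 + 4 + 16 + 16 = 94.
94 ÷ 64 = 1 complete bar with 30 thirty-second notes remaining.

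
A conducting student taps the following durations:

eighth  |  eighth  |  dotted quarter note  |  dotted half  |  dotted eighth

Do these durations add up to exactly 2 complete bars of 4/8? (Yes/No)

One bar of 4/8 = 8 sixteenth notes, so 2 bars = 16.
Express everything in sixteenth notes: eighth = 2; eighth = 2; dotted quarter note = 6; dotted half = 12; dotted eighth = 3.
Altogether 2 + 2 + 6 + 12 + 3 = 25.
25 exceeds 16, so the answer is No.

No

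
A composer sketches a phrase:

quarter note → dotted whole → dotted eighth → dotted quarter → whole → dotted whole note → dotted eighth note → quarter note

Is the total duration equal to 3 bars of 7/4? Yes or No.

One bar of 7/4 = 28 sixteenth notes, so 3 bars = 84.
Working in sixteenth notes: quarter note = 4; dotted whole = 24; dotted eighth = 3; dotted quarter = 6; whole = 16; dotted whole note = 24; dotted eighth note = 3; quarter note = 4.
Sum: 4 + 24 + 3 + 6 + 16 + 24 + 3 + 4 = 84.
84 equals 84, so the answer is Yes.

Yes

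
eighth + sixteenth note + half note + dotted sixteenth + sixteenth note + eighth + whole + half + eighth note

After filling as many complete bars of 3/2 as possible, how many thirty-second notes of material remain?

35

One bar of 3/2 = 48 thirty-second notes.
In thirty-second notes: eighth = 4; sixteenth note = 2; half note = 16; dotted sixteenth = 3; sixteenth note = 2; eighth = 4; whole = 32; half = 16; eighth note = 4.
Altogether 4 + 2 + 16 + 3 + 2 + 4 + 32 + 16 + 4 = 83.
83 ÷ 48 = 1 complete bar with 35 thirty-second notes remaining.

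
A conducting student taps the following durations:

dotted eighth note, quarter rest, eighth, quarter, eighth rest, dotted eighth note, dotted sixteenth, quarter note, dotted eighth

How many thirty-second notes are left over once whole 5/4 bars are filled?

13

One bar of 5/4 = 40 thirty-second notes.
Convert each value to thirty-second notes: dotted eighth note = 6; quarter rest = 8; eighth = 4; quarter = 8; eighth rest = 4; dotted eighth note = 6; dotted sixteenth = 3; quarter note = 8; dotted eighth = 6.
Total: 6 + 8 + 4 + 8 + 4 + 6 + 3 + 8 + 6 = 53.
53 ÷ 40 = 1 complete bar with 13 thirty-second notes remaining.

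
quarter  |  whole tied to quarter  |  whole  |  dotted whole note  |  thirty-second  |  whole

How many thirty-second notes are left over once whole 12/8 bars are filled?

One bar of 12/8 = 48 thirty-second notes.
Express everything in thirty-second notes: quarter = 8; whole tied to quarter (whole + quarter) = 40; whole = 32; dotted whole note = 48; thirty-second = 1; whole = 32.
Sum: 8 + 40 + 32 + 48 + 1 + 32 = 161.
161 ÷ 48 = 3 complete bars with 17 thirty-second notes remaining.

17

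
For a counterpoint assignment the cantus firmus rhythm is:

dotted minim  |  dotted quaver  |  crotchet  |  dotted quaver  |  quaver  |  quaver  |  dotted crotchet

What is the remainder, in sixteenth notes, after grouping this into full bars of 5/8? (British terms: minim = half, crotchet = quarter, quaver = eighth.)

2

One bar of 5/8 = 10 sixteenth notes.
In sixteenth notes: dotted minim = 12; dotted quaver = 3; crotchet = 4; dotted quaver = 3; quaver = 2; quaver = 2; dotted crotchet = 6.
Adding: 12 + 3 + 4 + 3 + 2 + 2 + 6 = 32.
32 ÷ 10 = 3 complete bars with 2 sixteenth notes remaining.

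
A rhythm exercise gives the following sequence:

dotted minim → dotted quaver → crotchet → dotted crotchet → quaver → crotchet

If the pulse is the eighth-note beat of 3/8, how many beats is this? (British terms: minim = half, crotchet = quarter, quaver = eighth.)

One eighth-note beat = 2 sixteenth notes.
In sixteenth notes: dotted minim = 12; dotted quaver = 3; crotchet = 4; dotted crotchet = 6; quaver = 2; crotchet = 4.
Adding: 12 + 3 + 4 + 6 + 2 + 4 = 31.
31 ÷ 2 = 15.5 beats.

15.5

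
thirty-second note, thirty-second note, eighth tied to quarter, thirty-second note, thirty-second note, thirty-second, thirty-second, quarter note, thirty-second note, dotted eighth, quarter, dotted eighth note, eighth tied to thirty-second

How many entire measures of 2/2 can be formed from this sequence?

1

One bar of 2/2 = 32 thirty-second notes.
Express everything in thirty-second notes: thirty-second note = 1; thirty-second note = 1; eighth tied to quarter (eighth + quarter) = 12; thirty-second note = 1; thirty-second note = 1; thirty-second = 1; thirty-second = 1; quarter note = 8; thirty-second note = 1; dotted eighth = 6; quarter = 8; dotted eighth note = 6; eighth tied to thirty-second (eighth + thirty-second) = 5.
Sum: 1 + 1 + 12 + 1 + 1 + 1 + 1 + 8 + 1 + 6 + 8 + 6 + 5 = 52.
52 ÷ 32 = 1 complete bar with 20 left over.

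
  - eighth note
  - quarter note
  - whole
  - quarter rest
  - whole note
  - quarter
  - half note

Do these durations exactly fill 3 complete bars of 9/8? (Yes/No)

One bar of 9/8 = 9 eighth notes, so 3 bars = 27.
Convert each value to eighth notes: eighth note = 1; quarter note = 2; whole = 8; quarter rest = 2; whole note = 8; quarter = 2; half note = 4.
Adding: 1 + 2 + 8 + 2 + 8 + 2 + 4 = 27.
27 equals 27, so the answer is Yes.

Yes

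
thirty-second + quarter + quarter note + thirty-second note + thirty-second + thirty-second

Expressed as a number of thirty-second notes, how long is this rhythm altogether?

Convert each value to thirty-second notes: thirty-second = 1; quarter = 8; quarter note = 8; thirty-second note = 1; thirty-second = 1; thirty-second = 1.
Adding: 1 + 8 + 8 + 1 + 1 + 1 = 20 thirty-second notes.

20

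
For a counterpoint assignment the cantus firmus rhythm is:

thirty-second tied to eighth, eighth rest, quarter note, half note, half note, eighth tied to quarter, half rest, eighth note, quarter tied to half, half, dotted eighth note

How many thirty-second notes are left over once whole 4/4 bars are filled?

31

One bar of 4/4 = 32 thirty-second notes.
In thirty-second notes: thirty-second tied to eighth (thirty-second + eighth) = 5; eighth rest = 4; quarter note = 8; half note = 16; half note = 16; eighth tied to quarter (eighth + quarter) = 12; half rest = 16; eighth note = 4; quarter tied to half (quarter + half) = 24; half = 16; dotted eighth note = 6.
Altogether 5 + 4 + 8 + 16 + 16 + 12 + 16 + 4 + 24 + 16 + 6 = 127.
127 ÷ 32 = 3 complete bars with 31 thirty-second notes remaining.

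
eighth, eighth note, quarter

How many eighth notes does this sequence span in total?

4

In eighth notes: eighth = 1; eighth note = 1; quarter = 2.
Sum: 1 + 1 + 2 = 4 eighth notes.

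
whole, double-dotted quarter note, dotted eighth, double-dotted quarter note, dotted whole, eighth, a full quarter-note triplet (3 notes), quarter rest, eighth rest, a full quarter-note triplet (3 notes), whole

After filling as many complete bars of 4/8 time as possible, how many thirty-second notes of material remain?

2

One bar of 4/8 = 8 sixteenth notes.
Each duration in sixteenth notes: whole = 16; double-dotted quarter note = 7; dotted eighth = 3; double-dotted quarter note = 7; dotted whole = 24; eighth = 2; a full quarter-note triplet (3 notes) (three triplet quarters span one half) = 8; quarter rest = 4; eighth rest = 2; a full quarter-note triplet (3 notes) (three triplet quarters span one half) = 8; whole = 16.
Adding: 16 + 7 + 3 + 7 + 24 + 2 + 8 + 4 + 2 + 8 + 16 = 97.
97 ÷ 8 = 12 complete bars with 1 sixteenth note remaining = 2 thirty-second notes.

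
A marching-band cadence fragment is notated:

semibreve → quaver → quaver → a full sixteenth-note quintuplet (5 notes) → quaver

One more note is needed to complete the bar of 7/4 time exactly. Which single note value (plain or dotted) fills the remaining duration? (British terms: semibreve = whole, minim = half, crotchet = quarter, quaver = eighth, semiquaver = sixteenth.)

eighth note

The bar of 7/4 = 14 eighth notes.
Working in eighth notes: semibreve = 8; quaver = 1; quaver = 1; a full sixteenth-note quintuplet (5 notes) (five quintuplet sixteenths span one quarter) = 2; quaver = 1.
Adding: 8 + 1 + 1 + 2 + 1 = 13.
Remaining: 14 − 13 = 1 eighth note, which is a eighth note.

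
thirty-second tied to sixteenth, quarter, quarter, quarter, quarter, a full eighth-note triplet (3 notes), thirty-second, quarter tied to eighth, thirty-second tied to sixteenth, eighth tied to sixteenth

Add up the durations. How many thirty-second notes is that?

In thirty-second notes: thirty-second tied to sixteenth (thirty-second + sixteenth) = 3; quarter = 8; quarter = 8; quarter = 8; quarter = 8; a full eighth-note triplet (3 notes) (three triplet eighths span one quarter) = 8; thirty-second = 1; quarter tied to eighth (quarter + eighth) = 12; thirty-second tied to sixteenth (thirty-second + sixteenth) = 3; eighth tied to sixteenth (eighth + sixteenth) = 6.
Total: 3 + 8 + 8 + 8 + 8 + 8 + 1 + 12 + 3 + 6 = 65 thirty-second notes.

65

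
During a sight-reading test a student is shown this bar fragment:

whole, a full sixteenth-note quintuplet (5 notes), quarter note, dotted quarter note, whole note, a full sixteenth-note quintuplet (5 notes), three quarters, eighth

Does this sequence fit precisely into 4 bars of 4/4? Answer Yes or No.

Yes

One bar of 4/4 = 8 eighth notes, so 4 bars = 32.
Each duration in eighth notes: whole = 8; a full sixteenth-note quintuplet (5 notes) (five quintuplet sixteenths span one quarter) = 2; quarter note = 2; dotted quarter note = 3; whole note = 8; a full sixteenth-note quintuplet (5 notes) (five quintuplet sixteenths span one quarter) = 2; quarter = 2; quarter = 2; quarter = 2; eighth = 1.
Altogether 8 + 2 + 2 + 3 + 8 + 2 + 2 + 2 + 2 + 1 = 32.
32 equals 32, so the answer is Yes.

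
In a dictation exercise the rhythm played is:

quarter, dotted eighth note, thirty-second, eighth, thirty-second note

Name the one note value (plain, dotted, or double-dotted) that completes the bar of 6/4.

double-dotted half note

The bar of 6/4 = 48 thirty-second notes.
Working in thirty-second notes: quarter = 8; dotted eighth note = 6; thirty-second = 1; eighth = 4; thirty-second note = 1.
Adding: 8 + 6 + 1 + 4 + 1 = 20.
Remaining: 48 − 20 = 28 thirty-second notes, which is a double-dotted half note.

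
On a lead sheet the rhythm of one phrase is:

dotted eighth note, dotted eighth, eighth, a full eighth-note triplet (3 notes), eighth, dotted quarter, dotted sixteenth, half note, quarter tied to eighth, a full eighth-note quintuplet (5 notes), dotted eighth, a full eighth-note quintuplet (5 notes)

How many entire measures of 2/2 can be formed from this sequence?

One bar of 2/2 = 32 thirty-second notes.
Convert each value to thirty-second notes: dotted eighth note = 6; dotted eighth = 6; eighth = 4; a full eighth-note triplet (3 notes) (three triplet eighths span one quarter) = 8; eighth = 4; dotted quarter = 12; dotted sixteenth = 3; half note = 16; quarter tied to eighth (quarter + eighth) = 12; a full eighth-note quintuplet (5 notes) (five quintuplet eighths span one half) = 16; dotted eighth = 6; a full eighth-note quintuplet (5 notes) (five quintuplet eighths span one half) = 16.
Adding: 6 + 6 + 4 + 8 + 4 + 12 + 3 + 16 + 12 + 16 + 6 + 16 = 109.
109 ÷ 32 = 3 complete bars with 13 left over.

3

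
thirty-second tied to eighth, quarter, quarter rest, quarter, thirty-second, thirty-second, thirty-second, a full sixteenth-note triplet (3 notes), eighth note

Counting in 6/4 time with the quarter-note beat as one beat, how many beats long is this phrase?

5

One quarter-note beat = 8 thirty-second notes.
Express everything in thirty-second notes: thirty-second tied to eighth (thirty-second + eighth) = 5; quarter = 8; quarter rest = 8; quarter = 8; thirty-second = 1; thirty-second = 1; thirty-second = 1; a full sixteenth-note triplet (3 notes) (three triplet sixteenths span one eighth) = 4; eighth note = 4.
Adding: 5 + 8 + 8 + 8 + 1 + 1 + 1 + 4 + 4 = 40.
40 ÷ 8 = 5 beats.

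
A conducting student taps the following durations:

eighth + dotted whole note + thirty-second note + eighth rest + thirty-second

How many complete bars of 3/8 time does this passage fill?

One bar of 3/8 = 12 thirty-second notes.
Convert each value to thirty-second notes: eighth = 4; dotted whole note = 48; thirty-second note = 1; eighth rest = 4; thirty-second = 1.
Sum: 4 + 48 + 1 + 4 + 1 = 58.
58 ÷ 12 = 4 complete bars with 10 left over.

4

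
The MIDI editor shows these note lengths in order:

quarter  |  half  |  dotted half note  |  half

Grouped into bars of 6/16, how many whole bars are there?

One bar of 6/16 = 3 eighth notes.
Convert each value to eighth notes: quarter = 2; half = 4; dotted half note = 6; half = 4.
Adding: 2 + 4 + 6 + 4 = 16.
16 ÷ 3 = 5 complete bars with 1 left over.

5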